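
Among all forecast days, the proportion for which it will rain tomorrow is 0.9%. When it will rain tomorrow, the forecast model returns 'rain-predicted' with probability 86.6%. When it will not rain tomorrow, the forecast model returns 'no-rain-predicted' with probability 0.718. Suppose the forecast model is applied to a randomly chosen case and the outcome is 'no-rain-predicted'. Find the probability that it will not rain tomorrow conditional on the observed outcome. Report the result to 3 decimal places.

Let H be the event that it will rain tomorrow. P(H) = 0.009, so P(¬H) = 0.991. With E the 'no-rain-predicted' result, P(E|H) = 0.134 and P(E|¬H) = 0.718.
P(E) = 0.134·0.009 + 0.718·0.991 = 0.0012060 + 0.71154 = 0.71274.
By Bayes' theorem, P(H|E) = 0.0012060 / 0.71274 = 0.002. Hence P(¬H|E) = 1 − 0.002 = 0.998.

P(¬H | E) ≈ 0.998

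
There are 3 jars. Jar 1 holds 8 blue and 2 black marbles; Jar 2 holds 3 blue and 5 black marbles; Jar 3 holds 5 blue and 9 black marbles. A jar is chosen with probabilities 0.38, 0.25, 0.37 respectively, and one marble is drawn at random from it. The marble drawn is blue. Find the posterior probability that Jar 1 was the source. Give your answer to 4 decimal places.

Posterior probability ≈ 0.5737

Tabulate prior·likelihood by source: [1] prior 0.38, lik 0.8, product 0.3040; [2] prior 0.25, lik 0.375, product 0.09375; [3] prior 0.37, lik 0.3571, product 0.1321.
Normalizing constant = 0.52989; the posterior for Jar 1 is its product over the sum, 0.3040/0.52989 = 0.5737.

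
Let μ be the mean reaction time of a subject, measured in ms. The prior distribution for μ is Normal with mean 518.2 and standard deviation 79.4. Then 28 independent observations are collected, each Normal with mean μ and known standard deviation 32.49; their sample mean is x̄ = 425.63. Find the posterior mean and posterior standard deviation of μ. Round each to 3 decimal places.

With known σ, the Normal prior is conjugate. Weight on the data is w = (n/σ²)/(n/σ² + 1/τ₀²) = 0.0265252/(0.0265252+0.00015862) = 0.99406.
Posterior mean = w·x̄ + (1−w)·μ₀ = 0.99406·425.63 + 0.0059444·518.2 = 426.180. Posterior variance = 1/(0.0265252+0.00015862) = 37.4759, so SD = 6.122.

Posterior mean ≈ 426.180; posterior SD ≈ 6.122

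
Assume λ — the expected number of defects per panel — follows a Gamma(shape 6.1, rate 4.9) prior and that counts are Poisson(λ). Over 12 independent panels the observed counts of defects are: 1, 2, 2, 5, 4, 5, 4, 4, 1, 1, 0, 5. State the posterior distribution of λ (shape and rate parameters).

Total count ∑xᵢ = 34 over n = 12 panels.
Gamma is conjugate to the Poisson likelihood: posterior is Gamma(shape = 6.1+34 = 40.1, rate = 4.9+12 = 16.9).

Posterior: Gamma(shape=40.1, rate=16.9)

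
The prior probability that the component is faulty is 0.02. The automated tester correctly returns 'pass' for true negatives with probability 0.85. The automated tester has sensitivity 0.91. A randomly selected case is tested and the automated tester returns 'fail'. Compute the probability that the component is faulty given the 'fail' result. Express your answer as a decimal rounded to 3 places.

Write H for 'the component is faulty'. Prior odds H:¬H = 0.02/0.98 = 0.020408. For the 'fail' outcome, the likelihood ratio is 0.91/0.15 = 6.0667.
Posterior odds = 0.020408 × 6.0667 = 0.12381, so P(H|E) = 0.12381/(1+0.12381) = 0.110.

P(H | E) ≈ 0.110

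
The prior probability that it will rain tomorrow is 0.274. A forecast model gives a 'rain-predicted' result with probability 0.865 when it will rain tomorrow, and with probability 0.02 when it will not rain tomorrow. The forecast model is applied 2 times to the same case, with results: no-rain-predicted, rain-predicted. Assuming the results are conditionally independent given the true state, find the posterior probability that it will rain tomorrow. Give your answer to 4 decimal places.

Posterior P(H) ≈ 0.6922

Let H be the event that it will rain tomorrow; start with P(H) = 0.274. P('rain-predicted'|H) = 0.865, P('rain-predicted'|¬H) = 0.02.
Update on result 1 ('no-rain-predicted'): P(H) ← 0.135·0.2740 / (0.135·0.2740 + 0.98·0.7260) = 0.036990/0.74847 = 0.0494.
Update on result 2 ('rain-predicted'): P(H) ← 0.865·0.0494 / (0.865·0.0494 + 0.02·0.9506) = 0.042749/0.061761 = 0.6922.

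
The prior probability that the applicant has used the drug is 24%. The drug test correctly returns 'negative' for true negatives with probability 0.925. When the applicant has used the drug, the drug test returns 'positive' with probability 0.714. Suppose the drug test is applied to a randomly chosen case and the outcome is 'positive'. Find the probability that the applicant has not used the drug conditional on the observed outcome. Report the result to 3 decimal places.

P(¬H | E) ≈ 0.250

Let H be the event that the applicant has used the drug. P(H) = 0.24, so P(¬H) = 0.76. With E the 'positive' result, P(E|H) = 0.714 and P(E|¬H) = 0.075.
P(E) = 0.714·0.24 + 0.075·0.76 = 0.17136 + 0.057000 = 0.22836.
By Bayes' theorem, P(H|E) = 0.17136 / 0.22836 = 0.750. Hence P(¬H|E) = 1 − 0.750 = 0.250.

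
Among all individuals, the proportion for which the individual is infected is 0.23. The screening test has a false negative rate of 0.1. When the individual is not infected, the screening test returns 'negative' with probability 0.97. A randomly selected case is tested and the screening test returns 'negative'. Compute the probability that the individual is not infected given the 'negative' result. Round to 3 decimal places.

P(¬H | E) ≈ 0.970

Let H be the event that the individual is infected. P(H) = 0.23, so P(¬H) = 0.77. With E the 'negative' result, P(E|H) = 0.1 and P(E|¬H) = 0.97.
P(E) = 0.1·0.23 + 0.97·0.77 = 0.023000 + 0.74690 = 0.76990.
By Bayes' theorem, P(H|E) = 0.023000 / 0.76990 = 0.030. Hence P(¬H|E) = 1 − 0.030 = 0.970.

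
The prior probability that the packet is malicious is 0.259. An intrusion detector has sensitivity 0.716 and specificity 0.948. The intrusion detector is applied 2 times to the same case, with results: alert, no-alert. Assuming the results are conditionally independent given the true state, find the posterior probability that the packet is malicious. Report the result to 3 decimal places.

With H the event that the packet is malicious, the joint likelihood of the observed sequence is P(data|H) = 0.716·0.284 = 0.20334 and P(data|¬H) = 0.052·0.948 = 0.049296.
Bayes: P(H|data) = 0.259·0.20334 / (0.259·0.20334 + 0.741·0.049296) = 0.052666/0.089194 = 0.5905.

Posterior P(H) ≈ 0.590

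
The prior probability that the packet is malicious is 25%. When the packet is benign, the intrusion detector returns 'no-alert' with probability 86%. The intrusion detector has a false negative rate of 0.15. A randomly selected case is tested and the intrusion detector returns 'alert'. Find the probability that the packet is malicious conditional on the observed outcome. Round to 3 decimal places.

P(H | E) ≈ 0.669

Write H for 'the packet is malicious'. Prior odds H:¬H = 0.25/0.75 = 0.33333. For the 'alert' outcome, the likelihood ratio is 0.85/0.14 = 6.0714.
Posterior odds = 0.33333 × 6.0714 = 2.0238, so P(H|E) = 2.0238/(1+2.0238) = 0.669.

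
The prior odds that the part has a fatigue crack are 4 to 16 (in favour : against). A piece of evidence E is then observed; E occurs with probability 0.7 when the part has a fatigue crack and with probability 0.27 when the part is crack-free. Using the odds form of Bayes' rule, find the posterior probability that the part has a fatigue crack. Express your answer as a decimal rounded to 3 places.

Prior odds = 4/16 = 0.25000. In log-odds, ln(0.25000) = -1.3863.
Add log likelihood ratio: ln(2.5926) = 0.95266.
Posterior log-odds = -0.43364, so posterior odds = exp(-0.43364) = 0.64815. Converting, P(H|E) = 0.64815/1.6481 = 0.393.

Posterior probability ≈ 0.393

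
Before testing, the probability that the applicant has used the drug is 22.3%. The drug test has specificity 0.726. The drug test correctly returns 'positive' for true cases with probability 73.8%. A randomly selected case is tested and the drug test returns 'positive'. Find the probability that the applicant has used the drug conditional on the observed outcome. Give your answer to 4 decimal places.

P(H | E) ≈ 0.4360

Write H for 'the applicant has used the drug'. Prior odds H:¬H = 0.223/0.777 = 0.28700. For the 'positive' outcome, the likelihood ratio is 0.738/0.274 = 2.6934.
Posterior odds = 0.28700 × 2.6934 = 0.77302, so P(H|E) = 0.77302/(1+0.77302) = 0.4360.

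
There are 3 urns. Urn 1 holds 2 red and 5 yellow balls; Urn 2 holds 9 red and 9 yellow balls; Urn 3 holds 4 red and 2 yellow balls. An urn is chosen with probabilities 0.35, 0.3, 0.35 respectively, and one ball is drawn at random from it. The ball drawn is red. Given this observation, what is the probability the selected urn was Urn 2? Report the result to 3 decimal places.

Posterior probability ≈ 0.310

Tabulate prior·likelihood by source: [1] prior 0.35, lik 0.2857, product 0.1000; [2] prior 0.3, lik 0.5, product 0.1500; [3] prior 0.35, lik 0.6667, product 0.2333.
Normalizing constant = 0.48333; the posterior for Urn 2 is its product over the sum, 0.1500/0.48333 = 0.310.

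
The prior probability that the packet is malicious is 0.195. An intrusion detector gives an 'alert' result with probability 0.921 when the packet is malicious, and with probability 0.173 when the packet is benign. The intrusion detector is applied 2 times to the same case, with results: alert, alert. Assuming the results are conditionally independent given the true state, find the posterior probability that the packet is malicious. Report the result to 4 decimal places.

Posterior P(H) ≈ 0.8729

Let H be the event that the packet is malicious; start with P(H) = 0.195. P('alert'|H) = 0.921, P('alert'|¬H) = 0.173.
Update on result 1 ('alert'): P(H) ← 0.921·0.1950 / (0.921·0.1950 + 0.173·0.8050) = 0.17960/0.31886 = 0.5632.
Update on result 2 ('alert'): P(H) ← 0.921·0.5632 / (0.921·0.5632 + 0.173·0.4368) = 0.51874/0.59430 = 0.8729.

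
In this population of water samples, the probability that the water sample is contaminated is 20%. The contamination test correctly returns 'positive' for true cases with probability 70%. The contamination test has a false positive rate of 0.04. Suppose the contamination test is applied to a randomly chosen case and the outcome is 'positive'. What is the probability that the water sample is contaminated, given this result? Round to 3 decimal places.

Let H be the event that the water sample is contaminated. P(H) = 0.2, so P(¬H) = 0.8. With E the 'positive' result, P(E|H) = 0.7 and P(E|¬H) = 0.04.
P(E) = 0.7·0.2 + 0.04·0.8 = 0.14000 + 0.032000 = 0.17200.
By Bayes' theorem, P(H|E) = 0.14000 / 0.17200 = 0.814.

P(H | E) ≈ 0.814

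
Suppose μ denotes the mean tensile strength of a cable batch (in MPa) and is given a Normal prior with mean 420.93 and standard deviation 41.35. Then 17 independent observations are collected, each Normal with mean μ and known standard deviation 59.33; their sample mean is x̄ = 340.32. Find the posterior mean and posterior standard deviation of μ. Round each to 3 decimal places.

Posterior mean ≈ 349.027; posterior SD ≈ 13.590

Prior precision 1/τ₀² = 1/41.35² = 0.00058486; data precision n/σ² = 17/59.33² = 0.00482948.
Posterior precision = 0.00058486 + 0.00482948 = 0.00541433, giving posterior SD = 1/√0.00541433 = 13.590.
Posterior mean = (0.00058486·420.93 + 0.00482948·340.32) / 0.00541433 = 349.027.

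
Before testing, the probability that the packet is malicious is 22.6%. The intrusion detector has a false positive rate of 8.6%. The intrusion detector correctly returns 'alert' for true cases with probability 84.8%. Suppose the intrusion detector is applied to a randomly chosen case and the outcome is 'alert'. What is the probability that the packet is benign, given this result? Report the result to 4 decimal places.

Let H be the event that the packet is malicious. P(H) = 0.226, so P(¬H) = 0.774. With E the 'alert' result, P(E|H) = 0.848 and P(E|¬H) = 0.086.
P(E) = 0.848·0.226 + 0.086·0.774 = 0.19165 + 0.066564 = 0.25821.
By Bayes' theorem, P(H|E) = 0.19165 / 0.25821 = 0.7422. Hence P(¬H|E) = 1 − 0.7422 = 0.2578.

P(¬H | E) ≈ 0.2578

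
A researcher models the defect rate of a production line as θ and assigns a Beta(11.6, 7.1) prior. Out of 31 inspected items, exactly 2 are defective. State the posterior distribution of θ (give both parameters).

The binomial likelihood is conjugate to the Beta prior: with 2 successes and 29 failures, the posterior is Beta(11.6+2, 7.1+29) = Beta(13.6, 36.1).

Posterior: Beta(13.6, 36.1)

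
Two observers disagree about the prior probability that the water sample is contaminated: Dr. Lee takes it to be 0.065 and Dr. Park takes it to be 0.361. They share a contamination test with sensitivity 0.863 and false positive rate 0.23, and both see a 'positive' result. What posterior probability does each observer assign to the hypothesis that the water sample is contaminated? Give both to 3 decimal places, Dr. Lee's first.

Dr. Lee: 0.207; Dr. Park: 0.679

P('+'|H) = 0.863, P('+'|¬H) = 0.23.
Dr. Lee: numerator 0.863·0.065 = 0.056095; evidence = 0.056095+0.23·0.935 = 0.27115; posterior = 0.207.
Dr. Park: numerator 0.863·0.361 = 0.31154; evidence = 0.31154+0.23·0.639 = 0.45851; posterior = 0.679.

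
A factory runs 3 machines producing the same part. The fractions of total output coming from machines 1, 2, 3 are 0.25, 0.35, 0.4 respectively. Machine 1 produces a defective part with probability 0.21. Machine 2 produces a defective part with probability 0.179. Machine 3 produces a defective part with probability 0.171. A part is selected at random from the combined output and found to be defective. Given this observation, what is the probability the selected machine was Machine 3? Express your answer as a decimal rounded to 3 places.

P(defective|M1) = 0.21; P(defective|M2) = 0.179; P(defective|M3) = 0.171.
Prior × likelihood for each source: 0.25·0.21=0.05250, 0.35·0.179=0.06265, 0.4·0.171=0.06840. Summing gives P(defective) = 0.18355.
P(Machine 3 | defective) = 0.06840 / 0.18355 = 0.373.

Posterior probability ≈ 0.373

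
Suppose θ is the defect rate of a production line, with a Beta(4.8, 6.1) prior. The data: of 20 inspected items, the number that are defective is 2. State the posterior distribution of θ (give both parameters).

The binomial likelihood is conjugate to the Beta prior: with 2 successes and 18 failures, the posterior is Beta(4.8+2, 6.1+18) = Beta(6.8, 24.1).

Posterior: Beta(6.8, 24.1)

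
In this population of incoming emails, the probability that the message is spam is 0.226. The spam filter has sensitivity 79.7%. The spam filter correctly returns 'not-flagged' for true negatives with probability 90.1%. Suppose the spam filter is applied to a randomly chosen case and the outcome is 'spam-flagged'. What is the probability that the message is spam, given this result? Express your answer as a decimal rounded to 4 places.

Write H for 'the message is spam'. Prior odds H:¬H = 0.226/0.774 = 0.29199. For the 'spam-flagged' outcome, the likelihood ratio is 0.797/0.099 = 8.0505.
Posterior odds = 0.29199 × 8.0505 = 2.3507, so P(H|E) = 2.3507/(1+2.3507) = 0.7016.

P(H | E) ≈ 0.7016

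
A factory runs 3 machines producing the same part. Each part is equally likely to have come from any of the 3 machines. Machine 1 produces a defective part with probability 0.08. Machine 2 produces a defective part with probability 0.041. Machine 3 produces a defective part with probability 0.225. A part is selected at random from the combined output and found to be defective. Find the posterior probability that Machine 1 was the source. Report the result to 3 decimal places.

Posterior probability ≈ 0.231

P(defective|M1) = 0.08; P(defective|M2) = 0.041; P(defective|M3) = 0.225.
Prior × likelihood for each source: 0.333333·0.08=0.02667, 0.333333·0.041=0.01367, 0.333333·0.225=0.07500. Summing gives P(defective) = 0.11533.
P(Machine 1 | defective) = 0.02667 / 0.11533 = 0.231.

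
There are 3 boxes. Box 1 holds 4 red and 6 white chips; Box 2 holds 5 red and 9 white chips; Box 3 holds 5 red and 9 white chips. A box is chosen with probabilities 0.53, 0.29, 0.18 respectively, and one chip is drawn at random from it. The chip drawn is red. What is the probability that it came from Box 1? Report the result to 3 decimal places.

Posterior probability ≈ 0.558

Tabulate prior·likelihood by source: [1] prior 0.53, lik 0.4, product 0.2120; [2] prior 0.29, lik 0.3571, product 0.1036; [3] prior 0.18, lik 0.3571, product 0.06429.
Normalizing constant = 0.37986; the posterior for Box 1 is its product over the sum, 0.2120/0.37986 = 0.558.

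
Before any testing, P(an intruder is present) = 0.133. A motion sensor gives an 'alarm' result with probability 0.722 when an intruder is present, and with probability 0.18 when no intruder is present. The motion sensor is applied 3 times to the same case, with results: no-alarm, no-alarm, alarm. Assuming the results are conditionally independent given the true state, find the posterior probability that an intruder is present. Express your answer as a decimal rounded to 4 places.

Posterior P(H) ≈ 0.0661

With H the event that an intruder is present, the joint likelihood of the observed sequence is P(data|H) = 0.278·0.278·0.722 = 0.055799 and P(data|¬H) = 0.82·0.82·0.18 = 0.12103.
Bayes: P(H|data) = 0.133·0.055799 / (0.133·0.055799 + 0.867·0.12103) = 0.0074213/0.11236 = 0.0661.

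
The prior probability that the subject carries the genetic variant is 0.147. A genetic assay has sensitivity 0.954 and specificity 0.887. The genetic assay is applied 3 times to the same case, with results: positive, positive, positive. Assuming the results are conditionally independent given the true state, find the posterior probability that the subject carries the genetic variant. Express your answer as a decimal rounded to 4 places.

Let H be the event that the subject carries the genetic variant; start with P(H) = 0.147. P('positive'|H) = 0.954, P('positive'|¬H) = 0.113.
Update on result 1 ('positive'): P(H) ← 0.954·0.1470 / (0.954·0.1470 + 0.113·0.8530) = 0.14024/0.23663 = 0.5927.
Update on result 2 ('positive'): P(H) ← 0.954·0.5927 / (0.954·0.5927 + 0.113·0.4073) = 0.56539/0.61142 = 0.9247.
Update on result 3 ('positive'): P(H) ← 0.954·0.9247 / (0.954·0.9247 + 0.113·0.0753) = 0.88218/0.89069 = 0.9904.

Posterior P(H) ≈ 0.9904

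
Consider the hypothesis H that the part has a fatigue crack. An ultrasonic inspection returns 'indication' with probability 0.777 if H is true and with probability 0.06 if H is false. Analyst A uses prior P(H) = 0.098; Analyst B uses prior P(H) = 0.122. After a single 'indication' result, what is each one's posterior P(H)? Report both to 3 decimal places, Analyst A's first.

P('+'|H) = 0.777, P('+'|¬H) = 0.06.
Analyst A: numerator 0.777·0.098 = 0.076146; evidence = 0.076146+0.06·0.902 = 0.13027; posterior = 0.585.
Analyst B: numerator 0.777·0.122 = 0.094794; evidence = 0.094794+0.06·0.878 = 0.14747; posterior = 0.643.

Analyst A: 0.585; Analyst B: 0.643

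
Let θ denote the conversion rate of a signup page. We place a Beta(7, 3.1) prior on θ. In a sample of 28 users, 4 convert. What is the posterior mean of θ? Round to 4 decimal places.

Posterior mean ≈ 0.2887

Observing 4 successes and 24 failures updates Beta(7, 3.1) by adding the success and failure counts to the two shape parameters: α = 7+4 = 11, β = 3.1+24 = 27.1.
Posterior mean = α/(α+β) = 11/38.1 = 0.2887.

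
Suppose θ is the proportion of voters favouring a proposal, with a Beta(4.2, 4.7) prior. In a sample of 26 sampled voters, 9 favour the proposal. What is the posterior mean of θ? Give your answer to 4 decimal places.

Posterior mean ≈ 0.3782

Observing 9 successes and 17 failures updates Beta(4.2, 4.7) by adding the success and failure counts to the two shape parameters: α = 4.2+9 = 13.2, β = 4.7+17 = 21.7.
E[θ | data] = 13.2/(13.2+21.7) = 0.3782.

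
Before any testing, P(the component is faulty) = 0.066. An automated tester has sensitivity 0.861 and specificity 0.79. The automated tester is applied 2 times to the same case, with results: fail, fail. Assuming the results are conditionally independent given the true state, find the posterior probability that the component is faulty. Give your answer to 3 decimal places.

Posterior P(H) ≈ 0.543

Let H be the event that the component is faulty; start with P(H) = 0.066. P('fail'|H) = 0.861, P('fail'|¬H) = 0.21.
Update on result 1 ('fail'): P(H) ← 0.861·0.0660 / (0.861·0.0660 + 0.21·0.9340) = 0.056826/0.25297 = 0.2246.
Update on result 2 ('fail'): P(H) ← 0.861·0.2246 / (0.861·0.2246 + 0.21·0.7754) = 0.19341/0.35624 = 0.5429.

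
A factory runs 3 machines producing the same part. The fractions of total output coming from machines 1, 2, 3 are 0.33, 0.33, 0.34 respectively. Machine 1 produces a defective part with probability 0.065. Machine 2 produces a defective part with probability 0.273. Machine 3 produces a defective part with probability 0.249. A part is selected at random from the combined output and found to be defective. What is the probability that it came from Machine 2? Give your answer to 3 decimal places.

Tabulate prior·likelihood by source: [1] prior 0.33, lik 0.065, product 0.02145; [2] prior 0.33, lik 0.273, product 0.09009; [3] prior 0.34, lik 0.249, product 0.08466.
Normalizing constant = 0.19620; the posterior for Machine 2 is its product over the sum, 0.09009/0.19620 = 0.459.

Posterior probability ≈ 0.459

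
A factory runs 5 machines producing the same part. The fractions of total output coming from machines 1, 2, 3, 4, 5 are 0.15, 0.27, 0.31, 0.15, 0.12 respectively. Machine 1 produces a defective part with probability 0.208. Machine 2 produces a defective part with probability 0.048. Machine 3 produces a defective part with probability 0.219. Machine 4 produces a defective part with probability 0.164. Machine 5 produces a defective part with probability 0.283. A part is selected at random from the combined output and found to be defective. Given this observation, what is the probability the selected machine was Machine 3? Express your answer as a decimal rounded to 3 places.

P(defective|M1) = 0.208; P(defective|M2) = 0.048; P(defective|M3) = 0.219; P(defective|M4) = 0.164; P(defective|M5) = 0.283.
Prior × likelihood for each source: 0.15·0.208=0.03120, 0.27·0.048=0.01296, 0.31·0.219=0.06789, 0.15·0.164=0.02460, 0.12·0.283=0.03396. Summing gives P(defective) = 0.17061.
P(Machine 3 | defective) = 0.06789 / 0.17061 = 0.398.

Posterior probability ≈ 0.398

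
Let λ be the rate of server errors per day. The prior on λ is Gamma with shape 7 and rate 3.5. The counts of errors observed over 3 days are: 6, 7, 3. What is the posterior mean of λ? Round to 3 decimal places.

Total count ∑xᵢ = 16 over n = 3 days.
Gamma is conjugate to the Poisson likelihood: posterior is Gamma(shape = 7+16 = 23, rate = 3.5+3 = 6.5).
Posterior mean = shape/rate = 23/6.5 = 3.538.

Posterior mean ≈ 3.538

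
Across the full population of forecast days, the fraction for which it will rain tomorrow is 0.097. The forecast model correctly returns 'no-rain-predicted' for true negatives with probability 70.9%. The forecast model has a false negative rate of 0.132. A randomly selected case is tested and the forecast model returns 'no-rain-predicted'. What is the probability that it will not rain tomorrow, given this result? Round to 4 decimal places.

P(¬H | E) ≈ 0.9804

Write H for 'it will rain tomorrow'. Prior odds H:¬H = 0.097/0.903 = 0.10742. For the 'no-rain-predicted' outcome, the likelihood ratio is 0.132/0.709 = 0.18618.
Posterior odds = 0.10742 × 0.18618 = 0.019999, so P(H|E) = 0.019999/(1+0.019999) = 0.0196. Then P(¬H|E) = 1 − 0.0196 = 0.9804.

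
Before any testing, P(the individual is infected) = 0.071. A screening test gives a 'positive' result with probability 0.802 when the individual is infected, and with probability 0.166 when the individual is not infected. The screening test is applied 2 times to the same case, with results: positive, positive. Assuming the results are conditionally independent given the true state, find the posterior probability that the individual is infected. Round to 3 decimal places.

Posterior P(H) ≈ 0.641

With H the event that the individual is infected, the joint likelihood of the observed sequence is P(data|H) = 0.802·0.802 = 0.64320 and P(data|¬H) = 0.166·0.166 = 0.027556.
Bayes: P(H|data) = 0.071·0.64320 / (0.071·0.64320 + 0.929·0.027556) = 0.045667/0.071267 = 0.6408.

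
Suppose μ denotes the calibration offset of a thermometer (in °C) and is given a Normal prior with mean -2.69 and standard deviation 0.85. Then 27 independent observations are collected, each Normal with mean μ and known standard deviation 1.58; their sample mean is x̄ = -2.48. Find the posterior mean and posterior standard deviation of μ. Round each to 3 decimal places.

Posterior mean ≈ -2.504; posterior SD ≈ 0.286

Prior precision 1/τ₀² = 1/0.85² = 1.38408; data precision n/σ² = 27/1.58² = 10.8156.
Posterior precision = 1.38408 + 10.8156 = 12.1997, giving posterior SD = 1/√12.1997 = 0.286.
Posterior mean = (1.38408·-2.69 + 10.8156·-2.48) / 12.1997 = -2.504.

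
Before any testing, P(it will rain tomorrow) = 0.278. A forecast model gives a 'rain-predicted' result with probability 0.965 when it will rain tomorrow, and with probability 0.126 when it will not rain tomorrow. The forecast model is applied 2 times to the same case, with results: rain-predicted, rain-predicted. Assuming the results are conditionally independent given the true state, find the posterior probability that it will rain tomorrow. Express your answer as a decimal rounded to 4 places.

Posterior P(H) ≈ 0.9576

Let H be the event that it will rain tomorrow; start with P(H) = 0.278. P('rain-predicted'|H) = 0.965, P('rain-predicted'|¬H) = 0.126.
Update on result 1 ('rain-predicted'): P(H) ← 0.965·0.2780 / (0.965·0.2780 + 0.126·0.7220) = 0.26827/0.35924 = 0.7468.
Update on result 2 ('rain-predicted'): P(H) ← 0.965·0.7468 / (0.965·0.7468 + 0.126·0.2532) = 0.72063/0.75254 = 0.9576.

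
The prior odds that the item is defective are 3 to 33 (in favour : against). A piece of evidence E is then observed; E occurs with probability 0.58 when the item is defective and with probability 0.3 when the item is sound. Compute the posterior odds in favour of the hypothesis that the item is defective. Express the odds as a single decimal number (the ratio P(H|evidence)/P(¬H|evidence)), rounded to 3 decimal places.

Posterior odds ≈ 0.176

Prior odds = 3/33 = 0.090909. In log-odds, ln(0.090909) = -2.3979.
Add log likelihood ratio: ln(1.9333) = 0.65925.
Posterior log-odds = -1.7386, so posterior odds = exp(-1.7386) = 0.17576.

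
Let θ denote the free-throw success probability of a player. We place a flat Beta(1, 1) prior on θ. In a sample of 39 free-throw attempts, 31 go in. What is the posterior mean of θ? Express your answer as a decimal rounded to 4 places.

Posterior mean ≈ 0.7805

The binomial likelihood is conjugate to the Beta prior: with 31 successes and 8 failures, the posterior is Beta(1+31, 1+8) = Beta(32, 9).
Posterior mean = α/(α+β) = 32/41 = 0.7805.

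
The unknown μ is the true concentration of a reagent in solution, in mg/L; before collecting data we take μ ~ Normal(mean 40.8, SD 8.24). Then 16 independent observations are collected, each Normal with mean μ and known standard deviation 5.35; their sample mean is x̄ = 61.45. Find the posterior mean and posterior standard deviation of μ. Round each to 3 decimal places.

Prior precision 1/τ₀² = 1/8.24² = 0.0147281; data precision n/σ² = 16/5.35² = 0.559001.
Posterior precision = 0.0147281 + 0.559001 = 0.573729, giving posterior SD = 1/√0.573729 = 1.320.
Posterior mean = (0.0147281·40.8 + 0.559001·61.45) / 0.573729 = 60.920.

Posterior mean ≈ 60.920; posterior SD ≈ 1.320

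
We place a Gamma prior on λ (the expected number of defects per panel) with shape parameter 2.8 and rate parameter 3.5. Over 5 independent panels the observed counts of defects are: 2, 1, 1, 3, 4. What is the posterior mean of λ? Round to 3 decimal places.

Total count ∑xᵢ = 11 over n = 5 panels.
Gamma is conjugate to the Poisson likelihood: posterior is Gamma(shape = 2.8+11 = 13.8, rate = 3.5+5 = 8.5).
E[λ | data] = 13.8/8.5 = 1.624.

Posterior mean ≈ 1.624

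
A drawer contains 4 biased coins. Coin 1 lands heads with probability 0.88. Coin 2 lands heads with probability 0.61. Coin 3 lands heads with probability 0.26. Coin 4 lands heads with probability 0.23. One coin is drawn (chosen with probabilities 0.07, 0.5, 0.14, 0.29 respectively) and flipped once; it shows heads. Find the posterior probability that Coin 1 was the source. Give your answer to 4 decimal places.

Posterior probability ≈ 0.1311

P(heads|C1) = 0.88; P(heads|C2) = 0.61; P(heads|C3) = 0.26; P(heads|C4) = 0.23.
Prior × likelihood for each source: 0.07·0.88=0.06160, 0.5·0.61=0.3050, 0.14·0.26=0.03640, 0.29·0.23=0.06670. Summing gives P(heads) = 0.46970.
P(Coin 1 | heads) = 0.06160 / 0.46970 = 0.1311.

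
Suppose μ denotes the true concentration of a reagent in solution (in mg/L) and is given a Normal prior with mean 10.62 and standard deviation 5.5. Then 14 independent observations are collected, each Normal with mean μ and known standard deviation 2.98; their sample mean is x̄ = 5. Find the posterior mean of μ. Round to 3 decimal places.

Prior precision 1/τ₀² = 1/5.5² = 0.0330579; data precision n/σ² = 14/2.98² = 1.57651.
Posterior precision = 0.0330579 + 1.57651 = 1.60956.
Posterior mean = (0.0330579·10.62 + 1.57651·5) / 1.60956 = 5.115.

Posterior mean ≈ 5.115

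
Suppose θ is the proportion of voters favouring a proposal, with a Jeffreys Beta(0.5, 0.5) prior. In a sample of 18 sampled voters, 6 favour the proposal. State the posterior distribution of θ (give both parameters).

Posterior: Beta(6.5, 12.5)

The binomial likelihood is conjugate to the Beta prior: with 6 successes and 12 failures, the posterior is Beta(0.5+6, 0.5+12) = Beta(6.5, 12.5).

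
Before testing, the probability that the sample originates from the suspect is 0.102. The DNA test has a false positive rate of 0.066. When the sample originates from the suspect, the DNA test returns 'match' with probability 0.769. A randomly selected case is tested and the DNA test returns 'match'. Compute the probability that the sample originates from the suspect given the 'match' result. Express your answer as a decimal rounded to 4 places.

Let H be the event that the sample originates from the suspect. P(H) = 0.102, so P(¬H) = 0.898. With E the 'match' result, P(E|H) = 0.769 and P(E|¬H) = 0.066.
P(E) = 0.769·0.102 + 0.066·0.898 = 0.078438 + 0.059268 = 0.13771.
By Bayes' theorem, P(H|E) = 0.078438 / 0.13771 = 0.5696.

P(H | E) ≈ 0.5696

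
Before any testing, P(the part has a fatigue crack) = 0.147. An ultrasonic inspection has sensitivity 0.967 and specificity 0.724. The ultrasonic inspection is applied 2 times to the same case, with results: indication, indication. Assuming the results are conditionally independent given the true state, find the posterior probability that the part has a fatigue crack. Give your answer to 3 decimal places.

Let H be the event that the part has a fatigue crack; start with P(H) = 0.147. P('indication'|H) = 0.967, P('indication'|¬H) = 0.276.
Update on result 1 ('indication'): P(H) ← 0.967·0.1470 / (0.967·0.1470 + 0.276·0.8530) = 0.14215/0.37758 = 0.3765.
Update on result 2 ('indication'): P(H) ← 0.967·0.3765 / (0.967·0.3765 + 0.276·0.6235) = 0.36405/0.53615 = 0.6790.

Posterior P(H) ≈ 0.679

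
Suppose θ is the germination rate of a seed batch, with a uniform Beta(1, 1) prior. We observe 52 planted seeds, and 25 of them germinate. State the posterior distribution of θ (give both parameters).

Observing 25 successes and 27 failures updates Beta(1, 1) by adding the success and failure counts to the two shape parameters: α = 1+25 = 26, β = 1+27 = 28.

Posterior: Beta(26, 28)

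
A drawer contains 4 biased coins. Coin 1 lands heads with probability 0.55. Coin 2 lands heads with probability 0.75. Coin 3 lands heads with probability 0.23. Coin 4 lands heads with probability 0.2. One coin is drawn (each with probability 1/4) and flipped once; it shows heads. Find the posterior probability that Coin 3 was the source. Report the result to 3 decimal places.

Tabulate prior·likelihood by source: [1] prior 0.25, lik 0.55, product 0.1375; [2] prior 0.25, lik 0.75, product 0.1875; [3] prior 0.25, lik 0.23, product 0.05750; [4] prior 0.25, lik 0.2, product 0.05000.
Normalizing constant = 0.43250; the posterior for Coin 3 is its product over the sum, 0.05750/0.43250 = 0.133.

Posterior probability ≈ 0.133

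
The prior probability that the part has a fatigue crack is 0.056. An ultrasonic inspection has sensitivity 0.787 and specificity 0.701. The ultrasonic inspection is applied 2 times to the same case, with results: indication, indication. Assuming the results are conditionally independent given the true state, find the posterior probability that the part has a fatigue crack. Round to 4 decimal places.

Posterior P(H) ≈ 0.2913

Let H be the event that the part has a fatigue crack; start with P(H) = 0.056. P('indication'|H) = 0.787, P('indication'|¬H) = 0.299.
Update on result 1 ('indication'): P(H) ← 0.787·0.0560 / (0.787·0.0560 + 0.299·0.9440) = 0.044072/0.32633 = 0.1351.
Update on result 2 ('indication'): P(H) ← 0.787·0.1351 / (0.787·0.1351 + 0.299·0.8649) = 0.10629/0.36491 = 0.2913.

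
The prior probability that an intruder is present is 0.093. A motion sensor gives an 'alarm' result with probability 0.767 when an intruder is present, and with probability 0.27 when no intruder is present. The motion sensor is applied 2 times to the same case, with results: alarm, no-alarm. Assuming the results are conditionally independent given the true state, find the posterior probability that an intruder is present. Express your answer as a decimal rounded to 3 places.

Let H be the event that an intruder is present; start with P(H) = 0.093. P('alarm'|H) = 0.767, P('alarm'|¬H) = 0.27.
Update on result 1 ('alarm'): P(H) ← 0.767·0.0930 / (0.767·0.0930 + 0.27·0.9070) = 0.071331/0.31622 = 0.2256.
Update on result 2 ('no-alarm'): P(H) ← 0.233·0.2256 / (0.233·0.2256 + 0.73·0.7744) = 0.052559/0.61789 = 0.0851.

Posterior P(H) ≈ 0.085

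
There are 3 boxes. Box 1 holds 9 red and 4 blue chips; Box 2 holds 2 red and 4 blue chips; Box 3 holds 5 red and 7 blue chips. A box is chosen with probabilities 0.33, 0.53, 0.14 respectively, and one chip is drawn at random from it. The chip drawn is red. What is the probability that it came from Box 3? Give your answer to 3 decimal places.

Tabulate prior·likelihood by source: [1] prior 0.33, lik 0.6923, product 0.2285; [2] prior 0.53, lik 0.3333, product 0.1767; [3] prior 0.14, lik 0.4167, product 0.05833.
Normalizing constant = 0.46346; the posterior for Box 3 is its product over the sum, 0.05833/0.46346 = 0.126.

Posterior probability ≈ 0.126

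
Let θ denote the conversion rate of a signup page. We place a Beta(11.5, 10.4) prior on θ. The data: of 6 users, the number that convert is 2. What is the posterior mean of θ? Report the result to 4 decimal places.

The binomial likelihood is conjugate to the Beta prior: with 2 successes and 4 failures, the posterior is Beta(11.5+2, 10.4+4) = Beta(13.5, 14.4).
Posterior mean = α/(α+β) = 13.5/27.9 = 0.4839.

Posterior mean ≈ 0.4839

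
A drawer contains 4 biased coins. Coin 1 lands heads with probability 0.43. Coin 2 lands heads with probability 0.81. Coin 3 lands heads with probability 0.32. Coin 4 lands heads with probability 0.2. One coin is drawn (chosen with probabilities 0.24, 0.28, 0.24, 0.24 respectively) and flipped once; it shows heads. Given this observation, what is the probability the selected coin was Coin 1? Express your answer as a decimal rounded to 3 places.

P(heads|C1) = 0.43; P(heads|C2) = 0.81; P(heads|C3) = 0.32; P(heads|C4) = 0.2.
Prior × likelihood for each source: 0.24·0.43=0.1032, 0.28·0.81=0.2268, 0.24·0.32=0.07680, 0.24·0.2=0.04800. Summing gives P(heads) = 0.45480.
P(Coin 1 | heads) = 0.1032 / 0.45480 = 0.227.

Posterior probability ≈ 0.227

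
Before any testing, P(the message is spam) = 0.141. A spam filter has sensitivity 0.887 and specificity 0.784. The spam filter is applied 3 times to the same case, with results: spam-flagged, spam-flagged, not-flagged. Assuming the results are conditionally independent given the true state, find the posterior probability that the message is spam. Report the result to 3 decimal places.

Posterior P(H) ≈ 0.285

Let H be the event that the message is spam; start with P(H) = 0.141. P('spam-flagged'|H) = 0.887, P('spam-flagged'|¬H) = 0.216.
Update on result 1 ('spam-flagged'): P(H) ← 0.887·0.1410 / (0.887·0.1410 + 0.216·0.8590) = 0.12507/0.31061 = 0.4026.
Update on result 2 ('spam-flagged'): P(H) ← 0.887·0.4026 / (0.887·0.4026 + 0.216·0.5974) = 0.35715/0.48618 = 0.7346.
Update on result 3 ('not-flagged'): P(H) ← 0.113·0.7346 / (0.113·0.7346 + 0.784·0.2654) = 0.083011/0.29108 = 0.2852.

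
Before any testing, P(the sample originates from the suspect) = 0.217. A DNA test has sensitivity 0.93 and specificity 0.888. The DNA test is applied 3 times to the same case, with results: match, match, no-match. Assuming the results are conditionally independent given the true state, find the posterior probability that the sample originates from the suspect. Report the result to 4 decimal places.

With H the event that the sample originates from the suspect, the joint likelihood of the observed sequence is P(data|H) = 0.93·0.93·0.07 = 0.060543 and P(data|¬H) = 0.112·0.112·0.888 = 0.011139.
Bayes: P(H|data) = 0.217·0.060543 / (0.217·0.060543 + 0.783·0.011139) = 0.013138/0.021860 = 0.6010.

Posterior P(H) ≈ 0.6010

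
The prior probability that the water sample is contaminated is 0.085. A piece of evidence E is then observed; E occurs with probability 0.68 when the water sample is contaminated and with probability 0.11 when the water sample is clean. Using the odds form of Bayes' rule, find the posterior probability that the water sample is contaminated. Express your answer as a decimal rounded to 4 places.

Prior odds = 0.085/(1−0.085) = 0.092896.
Likelihood ratio for E = 0.68/0.11 = 6.1818.
Posterior odds = prior odds × LR = 0.57427.
Posterior probability = odds/(1+odds) = 0.57427/1.5743 = 0.3648.

Posterior probability ≈ 0.3648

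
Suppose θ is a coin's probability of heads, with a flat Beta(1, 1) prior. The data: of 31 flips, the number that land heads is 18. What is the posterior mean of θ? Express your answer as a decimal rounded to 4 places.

Posterior mean ≈ 0.5758

The binomial likelihood is conjugate to the Beta prior: with 18 successes and 13 failures, the posterior is Beta(1+18, 1+13) = Beta(19, 14).
Posterior mean = α/(α+β) = 19/33 = 0.5758.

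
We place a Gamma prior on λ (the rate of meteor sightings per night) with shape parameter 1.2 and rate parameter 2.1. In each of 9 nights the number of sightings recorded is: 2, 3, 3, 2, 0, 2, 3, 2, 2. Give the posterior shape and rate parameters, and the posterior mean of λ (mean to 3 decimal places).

Posterior: Gamma(shape=20.2, rate=11.1); mean ≈ 1.820

Total count ∑xᵢ = 19 over n = 9 nights.
Gamma is conjugate to the Poisson likelihood: posterior is Gamma(shape = 1.2+19 = 20.2, rate = 2.1+9 = 11.1).
Posterior mean = shape/rate = 20.2/11.1 = 1.820.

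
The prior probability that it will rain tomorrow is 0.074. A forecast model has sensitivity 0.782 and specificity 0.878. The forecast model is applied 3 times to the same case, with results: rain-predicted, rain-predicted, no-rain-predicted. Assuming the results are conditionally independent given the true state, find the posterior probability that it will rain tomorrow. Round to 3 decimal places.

Let H be the event that it will rain tomorrow; start with P(H) = 0.074. P('rain-predicted'|H) = 0.782, P('rain-predicted'|¬H) = 0.122.
Update on result 1 ('rain-predicted'): P(H) ← 0.782·0.0740 / (0.782·0.0740 + 0.122·0.9260) = 0.057868/0.17084 = 0.3387.
Update on result 2 ('rain-predicted'): P(H) ← 0.782·0.3387 / (0.782·0.3387 + 0.122·0.6613) = 0.26488/0.34556 = 0.7665.
Update on result 3 ('no-rain-predicted'): P(H) ← 0.218·0.7665 / (0.218·0.7665 + 0.878·0.2335) = 0.16711/0.37209 = 0.4491.

Posterior P(H) ≈ 0.449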